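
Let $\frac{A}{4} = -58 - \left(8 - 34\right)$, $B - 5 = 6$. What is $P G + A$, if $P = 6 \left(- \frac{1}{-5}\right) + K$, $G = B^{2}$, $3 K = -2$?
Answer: $- \frac{952}{15} \approx -63.467$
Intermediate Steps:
$K = - \frac{2}{3}$ ($K = \frac{1}{3} \left(-2\right) = - \frac{2}{3} \approx -0.66667$)
$B = 11$ ($B = 5 + 6 = 11$)
$A = -128$ ($A = 4 \left(-58 - \left(8 - 34\right)\right) = 4 \left(-58 - -26\right) = 4 \left(-58 + 26\right) = 4 \left(-32\right) = -128$)
$G = 121$ ($G = 11^{2} = 121$)
$P = \frac{8}{15}$ ($P = 6 \left(- \frac{1}{-5}\right) - \frac{2}{3} = 6 \left(\left(-1\right) \left(- \frac{1}{5}\right)\right) - \frac{2}{3} = 6 \cdot \frac{1}{5} - \frac{2}{3} = \frac{6}{5} - \frac{2}{3} = \frac{8}{15} \approx 0.53333$)
$P G + A = \frac{8}{15} \cdot 121 - 128 = \frac{968}{15} - 128 = - \frac{952}{15}$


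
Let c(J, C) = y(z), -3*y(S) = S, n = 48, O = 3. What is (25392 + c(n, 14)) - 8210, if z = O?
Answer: 17181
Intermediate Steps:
z = 3
y(S) = -S/3
c(J, C) = -1 (c(J, C) = -⅓*3 = -1)
(25392 + c(n, 14)) - 8210 = (25392 - 1) - 8210 = 25391 - 8210 = 17181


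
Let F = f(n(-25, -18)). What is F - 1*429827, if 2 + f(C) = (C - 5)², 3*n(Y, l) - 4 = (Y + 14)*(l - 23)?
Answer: -3674861/9 ≈ -4.0832e+5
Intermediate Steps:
n(Y, l) = 4/3 + (-23 + l)*(14 + Y)/3 (n(Y, l) = 4/3 + ((Y + 14)*(l - 23))/3 = 4/3 + ((14 + Y)*(-23 + l))/3 = 4/3 + ((-23 + l)*(14 + Y))/3 = 4/3 + (-23 + l)*(14 + Y)/3)
f(C) = -2 + (-5 + C)² (f(C) = -2 + (C - 5)² = -2 + (-5 + C)²)
F = 193582/9 (F = -2 + (-5 + (-106 - 23/3*(-25) + (14/3)*(-18) + (⅓)*(-25)*(-18)))² = -2 + (-5 + (-106 + 575/3 - 84 + 150))² = -2 + (-5 + 455/3)² = -2 + (440/3)² = -2 + 193600/9 = 193582/9 ≈ 21509.)
F - 1*429827 = 193582/9 - 1*429827 = 193582/9 - 429827 = -3674861/9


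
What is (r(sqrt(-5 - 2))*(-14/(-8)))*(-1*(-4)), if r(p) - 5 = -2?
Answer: 21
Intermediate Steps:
r(p) = 3 (r(p) = 5 - 2 = 3)
(r(sqrt(-5 - 2))*(-14/(-8)))*(-1*(-4)) = (3*(-14/(-8)))*(-1*(-4)) = (3*(-14*(-1/8)))*4 = (3*(7/4))*4 = (21/4)*4 = 21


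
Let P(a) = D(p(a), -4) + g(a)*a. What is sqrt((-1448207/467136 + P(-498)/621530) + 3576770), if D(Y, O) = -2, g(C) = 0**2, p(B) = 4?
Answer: sqrt(130863650311666807564173235)/6048729960 ≈ 1891.2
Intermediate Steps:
g(C) = 0
P(a) = -2 (P(a) = -2 + 0*a = -2 + 0 = -2)
sqrt((-1448207/467136 + P(-498)/621530) + 3576770) = sqrt((-1448207/467136 - 2/621530) + 3576770) = sqrt((-1448207*1/467136 - 2*1/621530) + 3576770) = sqrt((-1448207/467136 - 1/310765) + 3576770) = sqrt(-450052515491/145169519040 + 3576770) = sqrt(519237530564185309/145169519040) = sqrt(130863650311666807564173235)/6048729960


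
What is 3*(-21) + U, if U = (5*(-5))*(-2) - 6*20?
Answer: -133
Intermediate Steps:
U = -70 (U = -25*(-2) - 120 = 50 - 120 = -70)
3*(-21) + U = 3*(-21) - 70 = -63 - 70 = -133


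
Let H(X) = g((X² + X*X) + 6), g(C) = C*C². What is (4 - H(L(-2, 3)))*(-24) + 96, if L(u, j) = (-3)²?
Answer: 113799168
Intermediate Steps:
g(C) = C³
L(u, j) = 9
H(X) = (6 + 2*X²)³ (H(X) = ((X² + X*X) + 6)³ = ((X² + X²) + 6)³ = (2*X² + 6)³ = (6 + 2*X²)³)
(4 - H(L(-2, 3)))*(-24) + 96 = (4 - 8*(3 + 9²)³)*(-24) + 96 = (4 - 8*(3 + 81)³)*(-24) + 96 = (4 - 8*84³)*(-24) + 96 = (4 - 8*592704)*(-24) + 96 = (4 - 1*4741632)*(-24) + 96 = (4 - 4741632)*(-24) + 96 = -4741628*(-24) + 96 = 113799072 + 96 = 113799168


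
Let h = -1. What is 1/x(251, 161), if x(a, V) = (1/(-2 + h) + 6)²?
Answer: 9/289 ≈ 0.031142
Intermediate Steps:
x(a, V) = 289/9 (x(a, V) = (1/(-2 - 1) + 6)² = (1/(-3) + 6)² = (-⅓ + 6)² = (17/3)² = 289/9)
1/x(251, 161) = 1/(289/9) = 9/289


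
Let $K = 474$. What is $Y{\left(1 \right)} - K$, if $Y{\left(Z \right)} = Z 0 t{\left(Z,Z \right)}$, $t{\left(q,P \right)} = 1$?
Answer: $-474$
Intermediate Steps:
$Y{\left(Z \right)} = 0$ ($Y{\left(Z \right)} = Z 0 \cdot 1 = 0 \cdot 1 = 0$)
$Y{\left(1 \right)} - K = 0 - 474 = -474$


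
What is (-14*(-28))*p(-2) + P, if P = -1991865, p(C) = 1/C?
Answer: -1992061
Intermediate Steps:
(-14*(-28))*p(-2) + P = -14*(-28)/(-2) - 1991865 = 392*(-½) - 1991865 = -196 - 1991865 = -1992061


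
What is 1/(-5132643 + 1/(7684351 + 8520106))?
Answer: -16204457/83171692789850 ≈ -1.9483e-7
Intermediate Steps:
1/(-5132643 + 1/(7684351 + 8520106)) = 1/(-5132643 + 1/16204457) = 1/(-83171692789850/16204457) = -16204457/83171692789850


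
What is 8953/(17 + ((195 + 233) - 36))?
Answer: 8953/409 ≈ 21.890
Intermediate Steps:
8953/(17 + ((195 + 233) - 36)) = 8953/(17 + (428 - 36)) = 8953/(17 + 392) = 8953/409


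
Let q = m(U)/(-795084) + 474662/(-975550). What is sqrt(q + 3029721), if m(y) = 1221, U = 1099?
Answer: sqrt(506320091151866035782566289)/12927403270 ≈ 1740.6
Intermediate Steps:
q = -63097884693/129274032700 (q = 1221/(-795084) + 474662/(-975550) = 1221*(-1/795084) + 474662*(-1/975550) = -407/265028 - 237331/487775 = -63097884693/129274032700 ≈ -0.48809)
sqrt(q + 3029721) = sqrt(-63097884693/129274032700 + 3029721) = sqrt(391664188527992007/129274032700) = sqrt(506320091151866035782566289)/12927403270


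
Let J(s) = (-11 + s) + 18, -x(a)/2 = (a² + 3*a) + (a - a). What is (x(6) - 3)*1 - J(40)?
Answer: -158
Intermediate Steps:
x(a) = -6*a - 2*a² (x(a) = -2*((a² + 3*a) + (a - a)) = -2*((a² + 3*a) + 0) = -2*(a² + 3*a) = -6*a - 2*a²)
J(s) = 7 + s
(x(6) - 3)*1 - J(40) = (-2*6*(3 + 6) - 3)*1 - (7 + 40) = (-2*6*9 - 3)*1 - 1*47 = (-108 - 3)*1 - 47 = -111*1 - 47 = -111 - 47 = -158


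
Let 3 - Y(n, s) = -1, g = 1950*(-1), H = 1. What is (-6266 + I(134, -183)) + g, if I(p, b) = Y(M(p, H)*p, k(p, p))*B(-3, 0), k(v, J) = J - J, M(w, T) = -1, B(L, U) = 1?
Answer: -8212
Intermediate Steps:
k(v, J) = 0
g = -1950
Y(n, s) = 4 (Y(n, s) = 3 - 1*(-1) = 3 + 1 = 4)
I(p, b) = 4 (I(p, b) = 4*1 = 4)
(-6266 + I(134, -183)) + g = (-6266 + 4) - 1950 = -6262 - 1950 = -8212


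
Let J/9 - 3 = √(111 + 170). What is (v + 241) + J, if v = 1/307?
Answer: 82277/307 + 9*√281 ≈ 418.87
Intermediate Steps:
J = 27 + 9*√281 (J = 27 + 9*√(111 + 170) = 27 + 9*√281 ≈ 177.87)
v = 1/307 ≈ 0.0032573
(v + 241) + J = (1/307 + 241) + (27 + 9*√281) = 73988/307 + (27 + 9*√281) = 82277/307 + 9*√281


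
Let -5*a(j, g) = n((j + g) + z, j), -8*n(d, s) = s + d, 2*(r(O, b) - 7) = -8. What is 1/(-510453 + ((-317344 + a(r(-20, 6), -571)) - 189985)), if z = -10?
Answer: -8/8142371 ≈ -9.8251e-7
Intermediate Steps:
r(O, b) = 3 (r(O, b) = 7 + (½)*(-8) = 7 - 4 = 3)
n(d, s) = -d/8 - s/8 (n(d, s) = -(s + d)/8 = -(d + s)/8 = -d/8 - s/8)
a(j, g) = -¼ + j/20 + g/40 (a(j, g) = -(-((j + g) - 10)/8 - j/8)/5 = -(-((g + j) - 10)/8 - j/8)/5 = -(-(-10 + g + j)/8 - j/8)/5 = -((5/4 - g/8 - j/8) - j/8)/5 = -(5/4 - j/4 - g/8)/5 = -¼ + j/20 + g/40)
1/(-510453 + ((-317344 + a(r(-20, 6), -571)) - 189985)) = 1/(-510453 + ((-317344 + (-¼ + (1/20)*3 + (1/40)*(-571))) - 189985)) = 1/(-510453 + ((-317344 + (-¼ + 3/20 - 571/40)) - 189985)) = 1/(-510453 + ((-317344 - 115/8) - 189985)) = 1/(-510453 + (-2538867/8 - 189985)) = 1/(-510453 - 4058747/8) = 1/(-8142371/8) = -8/8142371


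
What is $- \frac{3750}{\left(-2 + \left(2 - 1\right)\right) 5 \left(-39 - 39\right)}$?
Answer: $- \frac{125}{13} \approx -9.6154$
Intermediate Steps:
$- \frac{3750}{\left(-2 + \left(2 - 1\right)\right) 5 \left(-39 - 39\right)} = - \frac{3750}{\left(-2 + 1\right) 5 \left(-78\right)} = - \frac{3750}{\left(-1\right) 5 \left(-78\right)} = - \frac{3750}{\left(-5\right) \left(-78\right)} = - \frac{3750}{390} = \left(-3750\right) \frac{1}{390} = - \frac{125}{13}$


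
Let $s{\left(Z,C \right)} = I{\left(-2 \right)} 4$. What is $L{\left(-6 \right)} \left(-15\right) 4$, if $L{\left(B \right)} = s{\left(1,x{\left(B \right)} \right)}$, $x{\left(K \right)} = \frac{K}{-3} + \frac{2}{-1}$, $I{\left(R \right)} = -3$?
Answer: $720$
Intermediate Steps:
$x{\left(K \right)} = -2 - \frac{K}{3}$ ($x{\left(K \right)} = K \left(- \frac{1}{3}\right) + 2 \left(-1\right) = - \frac{K}{3} - 2 = -2 - \frac{K}{3}$)
$s{\left(Z,C \right)} = -12$ ($s{\left(Z,C \right)} = \left(-3\right) 4 = -12$)
$L{\left(B \right)} = -12$
$L{\left(-6 \right)} \left(-15\right) 4 = \left(-12\right) \left(-15\right) 4 = 180 \cdot 4 = 720$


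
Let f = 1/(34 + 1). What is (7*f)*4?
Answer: ⅘ ≈ 0.80000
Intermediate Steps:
f = 1/35 ≈ 0.028571
(7*f)*4 = (7*(1/35))*4 = (⅕)*4 = ⅘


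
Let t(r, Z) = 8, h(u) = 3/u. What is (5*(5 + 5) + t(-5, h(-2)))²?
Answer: 3364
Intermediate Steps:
(5*(5 + 5) + t(-5, h(-2)))² = (5*(5 + 5) + 8)² = (5*10 + 8)² = (50 + 8)² = 58² = 3364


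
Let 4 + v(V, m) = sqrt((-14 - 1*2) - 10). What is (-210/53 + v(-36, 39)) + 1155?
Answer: 60793/53 + I*sqrt(26) ≈ 1147.0 + 5.099*I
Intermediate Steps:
v(V, m) = -4 + I*sqrt(26) (v(V, m) = -4 + sqrt((-14 - 1*2) - 10) = -4 + sqrt((-14 - 2) - 10) = -4 + sqrt(-16 - 10) = -4 + sqrt(-26) = -4 + I*sqrt(26))
(-210/53 + v(-36, 39)) + 1155 = (-210/53 + (-4 + I*sqrt(26))) + 1155 = (-422/53 + I*sqrt(26)) + 1155 = 60793/53 + I*sqrt(26)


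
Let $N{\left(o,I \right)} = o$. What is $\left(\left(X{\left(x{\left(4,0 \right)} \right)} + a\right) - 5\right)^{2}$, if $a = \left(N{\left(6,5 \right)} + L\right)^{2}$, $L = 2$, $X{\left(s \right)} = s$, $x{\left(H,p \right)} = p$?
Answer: $3481$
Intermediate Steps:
$a = 64$ ($a = \left(6 + 2\right)^{2} = 8^{2} = 64$)
$\left(\left(X{\left(x{\left(4,0 \right)} \right)} + a\right) - 5\right)^{2} = \left(\left(0 + 64\right) - 5\right)^{2} = \left(64 - 5\right)^{2} = 59^{2} = 3481$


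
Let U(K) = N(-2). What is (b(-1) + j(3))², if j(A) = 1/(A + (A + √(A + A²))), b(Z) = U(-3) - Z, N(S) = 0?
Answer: 19/12 - 5*√3/24 ≈ 1.2225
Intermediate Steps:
U(K) = 0
b(Z) = -Z (b(Z) = 0 - Z = -Z)
j(A) = 1/(√(A + A²) + 2*A)
(b(-1) + j(3))² = (-1*(-1) + 1/(√(3*(1 + 3)) + 2*3))² = (1 + 1/(√(3*4) + 6))² = (1 + 1/(√12 + 6))² = (1 + 1/(2*√3 + 6))² = (1 + 1/(6 + 2*√3))²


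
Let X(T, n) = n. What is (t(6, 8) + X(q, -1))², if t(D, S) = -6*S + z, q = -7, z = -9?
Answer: 3364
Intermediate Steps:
t(D, S) = -9 - 6*S (t(D, S) = -6*S - 9 = -9 - 6*S)
(t(6, 8) + X(q, -1))² = ((-9 - 6*8) - 1)² = ((-9 - 48) - 1)² = (-57 - 1)² = (-58)² = 3364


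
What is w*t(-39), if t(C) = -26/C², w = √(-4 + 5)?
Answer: -2/117 ≈ -0.017094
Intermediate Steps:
w = 1 (w = √1 = 1)
t(C) = -26/C²
w*t(-39) = 1*(-26/(-39)²) = 1*(-26*1/1521) = 1*(-2/117) = -2/117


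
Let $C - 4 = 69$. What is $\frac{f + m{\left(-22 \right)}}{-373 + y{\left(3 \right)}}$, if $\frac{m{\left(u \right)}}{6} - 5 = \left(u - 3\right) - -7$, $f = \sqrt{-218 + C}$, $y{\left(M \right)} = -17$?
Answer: $\frac{1}{5} - \frac{i \sqrt{145}}{390} \approx 0.2 - 0.030876 i$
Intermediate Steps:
$C = 73$ ($C = 4 + 69 = 73$)
$f = i \sqrt{145}$ ($f = \sqrt{-218 + 73} = \sqrt{-145} = i \sqrt{145} \approx 12.042 i$)
$m{\left(u \right)} = 54 + 6 u$ ($m{\left(u \right)} = 30 + 6 \left(\left(u - 3\right) - -7\right) = 30 + 6 \left(\left(u - 3\right) + 7\right) = 30 + 6 \left(\left(-3 + u\right) + 7\right) = 30 + 6 \left(4 + u\right) = 30 + \left(24 + 6 u\right) = 54 + 6 u$)
$\frac{f + m{\left(-22 \right)}}{-373 + y{\left(3 \right)}} = \frac{i \sqrt{145} + \left(54 + 6 \left(-22\right)\right)}{-373 - 17} = \frac{i \sqrt{145} + \left(54 - 132\right)}{-390} = \left(i \sqrt{145} - 78\right) \left(- \frac{1}{390}\right) = \left(-78 + i \sqrt{145}\right) \left(- \frac{1}{390}\right) = \frac{1}{5} - \frac{i \sqrt{145}}{390}$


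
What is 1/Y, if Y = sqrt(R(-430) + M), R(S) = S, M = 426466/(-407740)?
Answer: -I*sqrt(17915551878710)/87877333 ≈ -0.048166*I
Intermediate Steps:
M = -213233/203870 (M = 426466*(-1/407740) = -213233/203870 ≈ -1.0459)
Y = I*sqrt(17915551878710)/203870 (Y = sqrt(-430 - 213233/203870) = sqrt(-87877333/203870) = I*sqrt(17915551878710)/203870 ≈ 20.762*I)
1/Y = 1/(I*sqrt(17915551878710)/203870) = -I*sqrt(17915551878710)/87877333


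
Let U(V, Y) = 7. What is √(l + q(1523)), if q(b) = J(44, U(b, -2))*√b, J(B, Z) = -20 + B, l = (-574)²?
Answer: 2*√(82369 + 6*√1523) ≈ 574.82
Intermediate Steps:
l = 329476
q(b) = 24*√b (q(b) = (-20 + 44)*√b = 24*√b)
√(l + q(1523)) = √(329476 + 24*√1523)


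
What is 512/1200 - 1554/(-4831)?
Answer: 271142/362325 ≈ 0.74834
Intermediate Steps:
512/1200 - 1554/(-4831) = 512*(1/1200) - 1554*(-1/4831) = 32/75 + 1554/4831 = 271142/362325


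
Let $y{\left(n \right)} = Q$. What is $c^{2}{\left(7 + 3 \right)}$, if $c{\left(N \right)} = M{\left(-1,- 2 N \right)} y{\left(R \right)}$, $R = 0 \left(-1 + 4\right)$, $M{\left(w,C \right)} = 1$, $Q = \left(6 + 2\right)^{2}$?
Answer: $4096$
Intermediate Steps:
$Q = 64$ ($Q = 8^{2} = 64$)
$R = 0$ ($R = 0 \cdot 3 = 0$)
$y{\left(n \right)} = 64$
$c{\left(N \right)} = 64$ ($c{\left(N \right)} = 1 \cdot 64 = 64$)
$c^{2}{\left(7 + 3 \right)} = 64^{2} = 4096$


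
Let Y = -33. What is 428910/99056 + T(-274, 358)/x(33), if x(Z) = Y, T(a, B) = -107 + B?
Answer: -5354513/1634424 ≈ -3.2761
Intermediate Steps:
x(Z) = -33
428910/99056 + T(-274, 358)/x(33) = 428910/99056 + (-107 + 358)/(-33) = 428910*(1/99056) + 251*(-1/33) = 214455/49528 - 251/33 = -5354513/1634424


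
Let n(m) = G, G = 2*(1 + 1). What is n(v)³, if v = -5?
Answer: 64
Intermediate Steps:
G = 4 (G = 2*2 = 4)
n(m) = 4
n(v)³ = 4³ = 64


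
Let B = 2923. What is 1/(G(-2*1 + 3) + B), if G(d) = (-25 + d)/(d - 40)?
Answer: 13/38007 ≈ 0.00034204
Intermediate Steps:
G(d) = (-25 + d)/(-40 + d)
1/(G(-2*1 + 3) + B) = 1/((-25 + (-2*1 + 3))/(-40 + (-2*1 + 3)) + 2923) = 1/((-25 + (-2 + 3))/(-40 + (-2 + 3)) + 2923) = 1/((-25 + 1)/(-40 + 1) + 2923) = 1/(-24/(-39) + 2923) = 1/(-1/39*(-24) + 2923) = 1/(8/13 + 2923) = 1/(38007/13) = 13/38007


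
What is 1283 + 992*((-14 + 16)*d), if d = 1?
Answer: 3267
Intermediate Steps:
1283 + 992*((-14 + 16)*d) = 1283 + 992*((-14 + 16)*1) = 1283 + 992*(2*1) = 1283 + 992*2 = 1283 + 1984 = 3267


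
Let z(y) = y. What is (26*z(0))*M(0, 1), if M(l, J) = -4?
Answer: 0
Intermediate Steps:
(26*z(0))*M(0, 1) = (26*0)*(-4) = 0*(-4) = 0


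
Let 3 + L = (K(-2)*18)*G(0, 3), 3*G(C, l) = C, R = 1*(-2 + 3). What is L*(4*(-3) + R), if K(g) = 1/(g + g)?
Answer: 33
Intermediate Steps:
R = 1 (R = 1*1 = 1)
G(C, l) = C/3
K(g) = 1/(2*g)
L = -3 (L = -3 + (((½)/(-2))*18)*((⅓)*0) = -3 + (((½)*(-½))*18)*0 = -3 - ¼*18*0 = -3 - 9/2*0 = -3 + 0 = -3)
L*(4*(-3) + R) = -3*(4*(-3) + 1) = -3*(-12 + 1) = -3*(-11) = 33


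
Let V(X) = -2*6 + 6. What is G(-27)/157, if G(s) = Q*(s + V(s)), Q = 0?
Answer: 0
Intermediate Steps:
V(X) = -6 (V(X) = -12 + 6 = -6)
G(s) = 0 (G(s) = 0*(s - 6) = 0*(-6 + s) = 0)
G(-27)/157 = 0/157 = 0*(1/157) = 0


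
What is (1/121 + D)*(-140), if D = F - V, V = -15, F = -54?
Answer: 660520/121 ≈ 5458.8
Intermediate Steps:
D = -39 (D = -54 - 1*(-15) = -54 + 15 = -39)
(1/121 + D)*(-140) = (1/121 - 39)*(-140) = -4718/121*(-140) = 660520/121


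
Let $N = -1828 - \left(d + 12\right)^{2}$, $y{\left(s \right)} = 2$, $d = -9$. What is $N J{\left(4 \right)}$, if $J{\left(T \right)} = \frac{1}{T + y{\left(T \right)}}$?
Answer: $- \frac{1837}{6} \approx -306.17$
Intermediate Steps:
$N = -1837$ ($N = -1828 - \left(-9 + 12\right)^{2} = -1828 - 3^{2} = -1828 - 9 = -1837$)
$J{\left(T \right)} = \frac{1}{2 + T}$ ($J{\left(T \right)} = \frac{1}{T + 2} = \frac{1}{2 + T}$)
$N J{\left(4 \right)} = - \frac{1837}{2 + 4} = - \frac{1837}{6}$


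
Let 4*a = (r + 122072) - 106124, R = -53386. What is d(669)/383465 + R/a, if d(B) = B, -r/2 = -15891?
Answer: -8185471859/1830278445 ≈ -4.4723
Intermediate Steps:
r = 31782 (r = -2*(-15891) = 31782)
a = 23865/2 (a = ((31782 + 122072) - 106124)/4 = (153854 - 106124)/4 = (¼)*47730 = 23865/2 ≈ 11933.)
d(669)/383465 + R/a = 669/383465 - 53386/23865/2 = 669*(1/383465) - 53386*2/23865 = 669/383465 - 106772/23865 = -8185471859/1830278445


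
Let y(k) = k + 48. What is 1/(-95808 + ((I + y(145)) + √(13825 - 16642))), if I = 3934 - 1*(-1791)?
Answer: -89890/8080214917 - 3*I*√313/8080214917 ≈ -1.1125e-5 - 6.5686e-9*I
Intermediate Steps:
y(k) = 48 + k
I = 5725 (I = 3934 + 1791 = 5725)
1/(-95808 + ((I + y(145)) + √(13825 - 16642))) = 1/(-95808 + ((5725 + (48 + 145)) + √(13825 - 16642))) = 1/(-95808 + ((5725 + 193) + √(-2817))) = 1/(-95808 + (5918 + 3*I*√313)) = 1/(-89890 + 3*I*√313)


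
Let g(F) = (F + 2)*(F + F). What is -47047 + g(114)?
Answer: -20599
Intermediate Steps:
g(F) = 2*F*(2 + F) (g(F) = (2 + F)*(2*F) = 2*F*(2 + F))
-47047 + g(114) = -47047 + 2*114*(2 + 114) = -47047 + 2*114*116 = -47047 + 26448 = -20599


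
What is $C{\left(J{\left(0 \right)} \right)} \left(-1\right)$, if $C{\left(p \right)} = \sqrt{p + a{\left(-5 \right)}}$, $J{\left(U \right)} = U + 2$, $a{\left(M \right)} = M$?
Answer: $- i \sqrt{3} \approx - 1.732 i$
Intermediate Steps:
$J{\left(U \right)} = 2 + U$
$C{\left(p \right)} = \sqrt{-5 + p}$ ($C{\left(p \right)} = \sqrt{p - 5} = \sqrt{-5 + p}$)
$C{\left(J{\left(0 \right)} \right)} \left(-1\right) = \sqrt{-5 + \left(2 + 0\right)} \left(-1\right) = \sqrt{-5 + 2} \left(-1\right) = \sqrt{-3} \left(-1\right) = i \sqrt{3} \left(-1\right) = - i \sqrt{3}$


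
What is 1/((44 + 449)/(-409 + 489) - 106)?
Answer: -80/7987 ≈ -0.010016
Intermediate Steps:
1/((44 + 449)/(-409 + 489) - 106) = 1/(493/80 - 106) = 1/(-7987/80) = -80/7987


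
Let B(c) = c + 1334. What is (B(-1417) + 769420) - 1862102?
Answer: -1092765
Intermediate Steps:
B(c) = 1334 + c
(B(-1417) + 769420) - 1862102 = ((1334 - 1417) + 769420) - 1862102 = (-83 + 769420) - 1862102 = 769337 - 1862102 = -1092765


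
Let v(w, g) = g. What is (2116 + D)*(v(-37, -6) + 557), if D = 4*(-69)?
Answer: 1013840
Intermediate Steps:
D = -276
(2116 + D)*(v(-37, -6) + 557) = (2116 - 276)*(-6 + 557) = 1840*551 = 1013840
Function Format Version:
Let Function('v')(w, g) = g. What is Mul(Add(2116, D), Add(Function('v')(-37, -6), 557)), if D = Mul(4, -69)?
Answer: 1013840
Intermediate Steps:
D = -276
Mul(Add(2116, D), Add(Function('v')(-37, -6), 557)) = Mul(Add(2116, -276), Add(-6, 557)) = Mul(1840, 551) = 1013840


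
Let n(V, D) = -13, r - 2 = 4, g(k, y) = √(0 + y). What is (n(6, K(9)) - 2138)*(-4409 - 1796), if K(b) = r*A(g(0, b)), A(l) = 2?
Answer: 13346955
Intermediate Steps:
g(k, y) = √y
r = 6 (r = 2 + 4 = 6)
K(b) = 12 (K(b) = 6*2 = 12)
(n(6, K(9)) - 2138)*(-4409 - 1796) = (-13 - 2138)*(-4409 - 1796) = -2151*(-6205) = 13346955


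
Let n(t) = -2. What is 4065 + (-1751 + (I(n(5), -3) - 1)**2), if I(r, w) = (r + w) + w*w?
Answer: 2323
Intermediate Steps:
I(r, w) = r + w + w**2 (I(r, w) = (r + w) + w**2 = r + w + w**2)
4065 + (-1751 + (I(n(5), -3) - 1)**2) = 4065 + (-1751 + ((-2 - 3 + (-3)**2) - 1)**2) = 4065 + (-1751 + ((-2 - 3 + 9) - 1)**2) = 4065 + (-1751 + (4 - 1)**2) = 4065 + (-1751 + 3**2) = 4065 + (-1751 + 9) = 4065 - 1742 = 2323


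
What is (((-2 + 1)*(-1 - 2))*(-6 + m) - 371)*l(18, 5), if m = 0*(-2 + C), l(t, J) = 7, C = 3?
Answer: -2723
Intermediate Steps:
m = 0 (m = 0*(-2 + 3) = 0*1 = 0)
(((-2 + 1)*(-1 - 2))*(-6 + m) - 371)*l(18, 5) = (((-2 + 1)*(-1 - 2))*(-6 + 0) - 371)*7 = (-1*(-3)*(-6) - 371)*7 = (3*(-6) - 371)*7 = (-18 - 371)*7 = -389*7 = -2723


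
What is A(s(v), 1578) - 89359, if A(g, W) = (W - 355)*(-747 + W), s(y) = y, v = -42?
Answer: 926954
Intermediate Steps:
A(g, W) = (-747 + W)*(-355 + W) (A(g, W) = (-355 + W)*(-747 + W) = (-747 + W)*(-355 + W))
A(s(v), 1578) - 89359 = (265185 + 1578**2 - 1102*1578) - 89359 = (265185 + 2490084 - 1738956) - 89359 = 1016313 - 89359 = 926954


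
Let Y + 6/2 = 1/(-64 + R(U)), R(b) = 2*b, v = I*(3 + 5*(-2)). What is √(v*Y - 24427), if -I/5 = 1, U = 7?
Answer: I*√2453270/10 ≈ 156.63*I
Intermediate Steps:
I = -5 (I = -5*1 = -5)
v = 35 (v = -5*(3 + 5*(-2)) = -5*(3 - 10) = -5*(-7) = 35)
Y = -151/50 (Y = -3 + 1/(-64 + 2*7) = -3 + 1/(-64 + 14) = -3 + 1/(-50) = -3 - 1/50 = -151/50 ≈ -3.0200)
√(v*Y - 24427) = √(35*(-151/50) - 24427) = √(-1057/10 - 24427) = √(-245327/10) = I*√2453270/10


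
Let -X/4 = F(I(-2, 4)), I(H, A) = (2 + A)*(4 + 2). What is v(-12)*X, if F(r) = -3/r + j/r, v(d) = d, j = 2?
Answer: -4/3 ≈ -1.3333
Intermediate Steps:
I(H, A) = 12 + 6*A (I(H, A) = (2 + A)*6 = 12 + 6*A)
F(r) = -1/r (F(r) = -3/r + 2/r = -1/r)
X = ⅑ (X = -(-4)/(12 + 6*4) = -(-4)/(12 + 24) = -(-4)/36 = -4*(-1/36) = ⅑ ≈ 0.11111)
v(-12)*X = -12*⅑ = -4/3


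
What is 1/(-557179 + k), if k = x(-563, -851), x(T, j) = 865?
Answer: -1/556314 ≈ -1.7975e-6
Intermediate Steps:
k = 865
1/(-557179 + k) = 1/(-557179 + 865) = 1/(-556314) = -1/556314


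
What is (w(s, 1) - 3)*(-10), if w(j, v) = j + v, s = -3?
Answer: 50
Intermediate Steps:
(w(s, 1) - 3)*(-10) = ((-3 + 1) - 3)*(-10) = (-2 - 3)*(-10) = -5*(-10) = 50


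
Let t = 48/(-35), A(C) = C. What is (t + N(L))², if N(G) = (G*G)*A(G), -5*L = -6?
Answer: 97344/765625 ≈ 0.12714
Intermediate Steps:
L = 6/5 (L = -⅕*(-6) = 6/5 ≈ 1.2000)
t = -48/35 (t = 48*(-1/35) = -48/35 ≈ -1.3714)
N(G) = G³ (N(G) = (G*G)*G = G²*G = G³)
(t + N(L))² = (-48/35 + (6/5)³)² = (-48/35 + 216/125)² = (312/875)² = 97344/765625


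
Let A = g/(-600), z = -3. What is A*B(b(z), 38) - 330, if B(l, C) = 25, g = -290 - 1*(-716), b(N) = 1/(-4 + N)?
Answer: -1391/4 ≈ -347.75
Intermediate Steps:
g = 426 (g = -290 + 716 = 426)
A = -71/100 (A = 426/(-600) = 426*(-1/600) = -71/100 ≈ -0.71000)
A*B(b(z), 38) - 330 = -71/100*25 - 330 = -71/4 - 330 = -1391/4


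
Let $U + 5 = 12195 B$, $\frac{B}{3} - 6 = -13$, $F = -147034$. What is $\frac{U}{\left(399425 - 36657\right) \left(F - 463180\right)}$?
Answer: $\frac{64025}{55341528088} \approx 1.1569 \cdot 10^{-6}$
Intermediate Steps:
$B = -21$ ($B = 18 + 3 \left(-13\right) = 18 - 39 = -21$)
$U = -256100$ ($U = -5 + 12195 \left(-21\right) = -5 - 256095 = -256100$)
$\frac{U}{\left(399425 - 36657\right) \left(F - 463180\right)} = - \frac{256100}{\left(399425 - 36657\right) \left(-147034 - 463180\right)} = - \frac{256100}{362768 \left(-610214\right)} = - \frac{256100}{-221366112352} = \left(-256100\right) \left(- \frac{1}{221366112352}\right) = \frac{64025}{55341528088}$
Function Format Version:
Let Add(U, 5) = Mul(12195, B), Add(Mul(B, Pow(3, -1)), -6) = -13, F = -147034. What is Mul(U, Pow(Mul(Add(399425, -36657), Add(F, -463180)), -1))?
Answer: Rational(64025, 55341528088) ≈ 1.1569e-6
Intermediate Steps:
B = -21 (B = Add(18, Mul(3, -13)) = Add(18, -39) = -21)
U = -256100 (U = Add(-5, Mul(12195, -21)) = Add(-5, -256095) = -256100)
Mul(U, Pow(Mul(Add(399425, -36657), Add(F, -463180)), -1)) = Mul(-256100, Pow(Mul(Add(399425, -36657), Add(-147034, -463180)), -1)) = Mul(-256100, Pow(Mul(362768, -610214), -1)) = Mul(-256100, Pow(-221366112352, -1)) = Mul(-256100, Rational(-1, 221366112352)) = Rational(64025, 55341528088)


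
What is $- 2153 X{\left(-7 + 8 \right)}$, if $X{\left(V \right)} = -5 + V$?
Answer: $8612$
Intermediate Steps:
$- 2153 X{\left(-7 + 8 \right)} = - 2153 \left(-5 + \left(-7 + 8\right)\right) = - 2153 \left(-5 + 1\right) = \left(-2153\right) \left(-4\right) = 8612$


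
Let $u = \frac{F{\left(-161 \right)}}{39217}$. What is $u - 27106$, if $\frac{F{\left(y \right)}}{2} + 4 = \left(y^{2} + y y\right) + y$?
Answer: $- \frac{1062912648}{39217} \approx -27103.0$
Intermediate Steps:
$F{\left(y \right)} = -8 + 2 y + 4 y^{2}$ ($F{\left(y \right)} = -8 + 2 \left(\left(y^{2} + y y\right) + y\right) = -8 + 2 \left(\left(y^{2} + y^{2}\right) + y\right) = -8 + 2 \left(2 y^{2} + y\right) = -8 + 2 \left(y + 2 y^{2}\right) = -8 + \left(2 y + 4 y^{2}\right) = -8 + 2 y + 4 y^{2}$)
$u = \frac{103354}{39217}$ ($u = \frac{-8 + 2 \left(-161\right) + 4 \left(-161\right)^{2}}{39217} = \left(-8 - 322 + 4 \cdot 25921\right) \frac{1}{39217} = \left(-8 - 322 + 103684\right) \frac{1}{39217} = 103354 \cdot \frac{1}{39217} = \frac{103354}{39217} \approx 2.6354$)
$u - 27106 = \frac{103354}{39217} - 27106 = - \frac{1062912648}{39217}$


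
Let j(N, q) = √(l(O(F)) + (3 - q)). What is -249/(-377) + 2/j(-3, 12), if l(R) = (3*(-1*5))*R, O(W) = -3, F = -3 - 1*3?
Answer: 1124/1131 ≈ 0.99381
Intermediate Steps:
F = -6 (F = -3 - 3 = -6)
l(R) = -15*R (l(R) = (3*(-5))*R = -15*R)
j(N, q) = √(48 - q) (j(N, q) = √(-15*(-3) + (3 - q)) = √(45 + (3 - q)) = √(48 - q))
-249/(-377) + 2/j(-3, 12) = -249/(-377) + 2/(√(48 - 1*12)) = -249*(-1/377) + 2/(√(48 - 12)) = 249/377 + 2/(√36) = 249/377 + 2/6 = 249/377 + 2*(⅙) = 249/377 + ⅓ = 1124/1131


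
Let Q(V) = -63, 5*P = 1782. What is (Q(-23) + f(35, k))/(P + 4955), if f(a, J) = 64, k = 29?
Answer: 5/26557 ≈ 0.00018827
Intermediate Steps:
P = 1782/5 (P = (⅕)*1782 = 1782/5 ≈ 356.40)
(Q(-23) + f(35, k))/(P + 4955) = (-63 + 64)/(1782/5 + 4955) = 1/(26557/5) = 1*(5/26557) = 5/26557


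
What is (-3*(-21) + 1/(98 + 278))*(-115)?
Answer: -2724235/376 ≈ -7245.3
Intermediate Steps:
(-3*(-21) + 1/(98 + 278))*(-115) = (63 + 1/376)*(-115) = (23689/376)*(-115) = -2724235/376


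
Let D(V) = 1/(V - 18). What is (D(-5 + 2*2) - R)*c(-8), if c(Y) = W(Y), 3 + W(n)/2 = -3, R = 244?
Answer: 55644/19 ≈ 2928.6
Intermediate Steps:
W(n) = -12 (W(n) = -6 + 2*(-3) = -6 - 6 = -12)
D(V) = 1/(-18 + V)
c(Y) = -12
(D(-5 + 2*2) - R)*c(-8) = (1/(-18 + (-5 + 2*2)) - 1*244)*(-12) = (1/(-18 + (-5 + 4)) - 244)*(-12) = (1/(-18 - 1) - 244)*(-12) = (1/(-19) - 244)*(-12) = (-1/19 - 244)*(-12) = -4637/19*(-12) = 55644/19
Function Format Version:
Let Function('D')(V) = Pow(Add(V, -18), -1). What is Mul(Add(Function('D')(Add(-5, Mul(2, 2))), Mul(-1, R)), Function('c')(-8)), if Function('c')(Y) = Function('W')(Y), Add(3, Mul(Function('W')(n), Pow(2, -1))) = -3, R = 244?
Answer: Rational(55644, 19) ≈ 2928.6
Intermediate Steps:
Function('W')(n) = -12 (Function('W')(n) = Add(-6, Mul(2, -3)) = Add(-6, -6) = -12)
Function('D')(V) = Pow(Add(-18, V), -1)
Function('c')(Y) = -12
Mul(Add(Function('D')(Add(-5, Mul(2, 2))), Mul(-1, R)), Function('c')(-8)) = Mul(Add(Pow(Add(-18, Add(-5, Mul(2, 2))), -1), Mul(-1, 244)), -12) = Mul(Add(Pow(Add(-18, Add(-5, 4)), -1), -244), -12) = Mul(Add(Pow(Add(-18, -1), -1), -244), -12) = Mul(Add(Pow(-19, -1), -244), -12) = Mul(Add(Rational(-1, 19), -244), -12) = Mul(Rational(-4637, 19), -12) = Rational(55644, 19)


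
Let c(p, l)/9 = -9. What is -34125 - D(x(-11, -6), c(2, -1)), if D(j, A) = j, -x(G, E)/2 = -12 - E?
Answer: -34137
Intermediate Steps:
c(p, l) = -81 (c(p, l) = 9*(-9) = -81)
x(G, E) = 24 + 2*E (x(G, E) = -2*(-12 - E) = 24 + 2*E)
-34125 - D(x(-11, -6), c(2, -1)) = -34125 - (24 + 2*(-6)) = -34125 - (24 - 12) = -34125 - 1*12 = -34125 - 12 = -34137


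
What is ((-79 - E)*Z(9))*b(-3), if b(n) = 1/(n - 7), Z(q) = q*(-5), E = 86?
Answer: -1485/2 ≈ -742.50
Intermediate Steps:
Z(q) = -5*q
b(n) = 1/(-7 + n)
((-79 - E)*Z(9))*b(-3) = ((-79 - 1*86)*(-5*9))/(-7 - 3) = ((-79 - 86)*(-45))/(-10) = -165*(-45)*(-⅒) = 7425*(-⅒) = -1485/2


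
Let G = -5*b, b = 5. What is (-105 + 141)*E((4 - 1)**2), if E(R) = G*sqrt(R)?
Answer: -2700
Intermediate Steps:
G = -25 (G = -5*5 = -25)
E(R) = -25*sqrt(R)
(-105 + 141)*E((4 - 1)**2) = (-105 + 141)*(-25*sqrt((4 - 1)**2)) = 36*(-25*sqrt(3**2)) = 36*(-25*sqrt(9)) = 36*(-25*3) = 36*(-75) = -2700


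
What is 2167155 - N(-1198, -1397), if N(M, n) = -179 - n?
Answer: 2165937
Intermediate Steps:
2167155 - N(-1198, -1397) = 2167155 - (-179 - 1*(-1397)) = 2167155 - (-179 + 1397) = 2167155 - 1*1218 = 2167155 - 1218 = 2165937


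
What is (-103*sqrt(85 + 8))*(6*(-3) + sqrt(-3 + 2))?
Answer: 103*sqrt(93)*(18 - I) ≈ 17879.0 - 993.3*I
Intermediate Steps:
(-103*sqrt(85 + 8))*(6*(-3) + sqrt(-3 + 2)) = (-103*sqrt(93))*(-18 + sqrt(-1)) = (-103*sqrt(93))*(-18 + I) = -103*sqrt(93)*(-18 + I)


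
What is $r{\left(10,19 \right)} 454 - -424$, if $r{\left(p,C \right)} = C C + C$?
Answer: $172944$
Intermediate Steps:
$r{\left(p,C \right)} = C + C^{2}$ ($r{\left(p,C \right)} = C^{2} + C = C + C^{2}$)
$r{\left(10,19 \right)} 454 - -424 = 19 \left(1 + 19\right) 454 - -424 = 19 \cdot 20 \cdot 454 + 424 = 380 \cdot 454 + 424 = 172520 + 424 = 172944$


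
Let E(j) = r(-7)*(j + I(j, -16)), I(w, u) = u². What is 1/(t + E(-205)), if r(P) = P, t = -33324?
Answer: -1/33681 ≈ -2.9690e-5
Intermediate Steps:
E(j) = -1792 - 7*j (E(j) = -7*(j + (-16)²) = -7*(j + 256) = -7*(256 + j) = -1792 - 7*j)
1/(t + E(-205)) = 1/(-33324 + (-1792 - 7*(-205))) = 1/(-33324 + (-1792 + 1435)) = 1/(-33324 - 357) = 1/(-33681) = -1/33681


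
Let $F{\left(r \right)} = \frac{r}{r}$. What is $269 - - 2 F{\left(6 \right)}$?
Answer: $271$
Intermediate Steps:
$F{\left(r \right)} = 1$
$269 - - 2 F{\left(6 \right)} = 269 - \left(-2\right) 1 = 269 - -2 = 269 + 2 = 271$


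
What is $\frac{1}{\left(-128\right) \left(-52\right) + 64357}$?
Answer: $\frac{1}{71013} \approx 1.4082 \cdot 10^{-5}$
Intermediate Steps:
$\frac{1}{\left(-128\right) \left(-52\right) + 64357} = \frac{1}{6656 + 64357} = \frac{1}{71013}$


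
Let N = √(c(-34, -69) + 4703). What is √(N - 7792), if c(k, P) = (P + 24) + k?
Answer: 2*I*√1931 ≈ 87.886*I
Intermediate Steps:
c(k, P) = 24 + P + k (c(k, P) = (24 + P) + k = 24 + P + k)
N = 68 (N = √((24 - 69 - 34) + 4703) = √(-79 + 4703) = √4624 = 68)
√(N - 7792) = √(68 - 7792) = √(-7724) = 2*I*√1931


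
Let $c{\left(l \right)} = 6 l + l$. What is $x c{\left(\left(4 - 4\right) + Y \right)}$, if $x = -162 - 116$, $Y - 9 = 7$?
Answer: $-31136$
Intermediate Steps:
$Y = 16$ ($Y = 9 + 7 = 16$)
$x = -278$
$c{\left(l \right)} = 7 l$
$x c{\left(\left(4 - 4\right) + Y \right)} = - 278 \cdot 7 \left(\left(4 - 4\right) + 16\right) = - 278 \cdot 7 \left(0 + 16\right) = - 278 \cdot 7 \cdot 16 = \left(-278\right) 112 = -31136$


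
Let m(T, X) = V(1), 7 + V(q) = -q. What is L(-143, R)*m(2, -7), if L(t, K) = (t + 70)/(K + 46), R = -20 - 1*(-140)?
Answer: 292/83 ≈ 3.5181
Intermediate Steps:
V(q) = -7 - q
m(T, X) = -8 (m(T, X) = -7 - 1*1 = -7 - 1 = -8)
R = 120 (R = -20 + 140 = 120)
L(t, K) = (70 + t)/(46 + K)
L(-143, R)*m(2, -7) = ((70 - 143)/(46 + 120))*(-8) = (-73/166)*(-8) = ((1/166)*(-73))*(-8) = -73/166*(-8) = 292/83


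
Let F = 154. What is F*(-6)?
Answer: -924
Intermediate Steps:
F*(-6) = 154*(-6) = -924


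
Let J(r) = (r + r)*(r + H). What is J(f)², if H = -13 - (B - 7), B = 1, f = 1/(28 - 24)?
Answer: 729/64 ≈ 11.391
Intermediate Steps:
f = ¼ (f = 1/4 = ¼ ≈ 0.25000)
H = -7 (H = -13 - (1 - 7) = -13 - 1*(-6) = -13 + 6 = -7)
J(r) = 2*r*(-7 + r) (J(r) = (r + r)*(r - 7) = (2*r)*(-7 + r) = 2*r*(-7 + r))
J(f)² = (2*(¼)*(-7 + ¼))² = (2*(¼)*(-27/4))² = (-27/8)² = 729/64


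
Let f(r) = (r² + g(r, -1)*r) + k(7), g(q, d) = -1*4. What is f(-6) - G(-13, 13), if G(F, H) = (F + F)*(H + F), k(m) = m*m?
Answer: 109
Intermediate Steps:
g(q, d) = -4
k(m) = m²
G(F, H) = 2*F*(F + H) (G(F, H) = (2*F)*(F + H) = 2*F*(F + H))
f(r) = 49 + r² - 4*r (f(r) = (r² - 4*r) + 7² = (r² - 4*r) + 49 = 49 + r² - 4*r)
f(-6) - G(-13, 13) = (49 + (-6)² - 4*(-6)) - 2*(-13)*(-13 + 13) = (49 + 36 + 24) - 2*(-13)*0 = 109 - 1*0 = 109 + 0 = 109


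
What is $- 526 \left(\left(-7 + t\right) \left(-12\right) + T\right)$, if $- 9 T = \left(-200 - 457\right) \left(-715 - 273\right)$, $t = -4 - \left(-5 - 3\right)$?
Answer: $37918288$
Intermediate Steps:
$t = 4$ ($t = -4 - -8 = -4 + 8 = 4$)
$T = -72124$ ($T = - \frac{\left(-200 - 457\right) \left(-715 - 273\right)}{9} = - \frac{\left(-657\right) \left(-988\right)}{9} = \left(- \frac{1}{9}\right) 649116 = -72124$)
$- 526 \left(\left(-7 + t\right) \left(-12\right) + T\right) = - 526 \left(\left(-7 + 4\right) \left(-12\right) - 72124\right) = - 526 \left(\left(-3\right) \left(-12\right) - 72124\right) = - 526 \left(36 - 72124\right) = \left(-526\right) \left(-72088\right) = 37918288$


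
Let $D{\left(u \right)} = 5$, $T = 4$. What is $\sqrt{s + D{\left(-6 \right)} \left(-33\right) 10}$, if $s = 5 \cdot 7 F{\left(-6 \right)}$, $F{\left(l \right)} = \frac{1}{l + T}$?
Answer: $\frac{i \sqrt{6670}}{2} \approx 40.835 i$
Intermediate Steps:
$F{\left(l \right)} = \frac{1}{4 + l}$ ($F{\left(l \right)} = \frac{1}{l + 4} = \frac{1}{4 + l}$)
$s = - \frac{35}{2}$ ($s = \frac{5 \cdot 7}{4 - 6} = \frac{35}{-2} = 35 \left(- \frac{1}{2}\right) = - \frac{35}{2} \approx -17.5$)
$\sqrt{s + D{\left(-6 \right)} \left(-33\right) 10} = \sqrt{- \frac{35}{2} + 5 \left(-33\right) 10} = \sqrt{- \frac{35}{2} - 1650} = \sqrt{- \frac{3335}{2}} = \frac{i \sqrt{6670}}{2}$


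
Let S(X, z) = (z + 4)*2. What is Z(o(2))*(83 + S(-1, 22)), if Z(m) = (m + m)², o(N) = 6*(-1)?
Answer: 19440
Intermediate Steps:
S(X, z) = 8 + 2*z (S(X, z) = (4 + z)*2 = 8 + 2*z)
o(N) = -6
Z(m) = 4*m² (Z(m) = (2*m)² = 4*m²)
Z(o(2))*(83 + S(-1, 22)) = (4*(-6)²)*(83 + (8 + 2*22)) = (4*36)*(83 + (8 + 44)) = 144*(83 + 52) = 144*135 = 19440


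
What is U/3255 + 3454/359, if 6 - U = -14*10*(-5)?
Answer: 10993624/1168545 ≈ 9.4080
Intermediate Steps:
U = -694 (U = 6 - (-14*10)*(-5) = 6 - (-140)*(-5) = 6 - 1*700 = 6 - 700 = -694)
U/3255 + 3454/359 = -694/3255 + 3454/359 = 10993624/1168545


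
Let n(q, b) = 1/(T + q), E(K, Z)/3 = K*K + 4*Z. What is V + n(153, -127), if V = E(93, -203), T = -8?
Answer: 3409096/145 ≈ 23511.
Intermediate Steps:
E(K, Z) = 3*K² + 12*Z (E(K, Z) = 3*(K*K + 4*Z) = 3*(K² + 4*Z) = 3*K² + 12*Z)
n(q, b) = 1/(-8 + q)
V = 23511 (V = 3*93² + 12*(-203) = 3*8649 - 2436 = 25947 - 2436 = 23511)
V + n(153, -127) = 23511 + 1/(-8 + 153) = 23511 + 1/145 = 3409096/145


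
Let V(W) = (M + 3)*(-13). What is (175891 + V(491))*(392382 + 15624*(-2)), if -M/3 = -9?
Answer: 63379378134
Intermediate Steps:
M = 27 (M = -3*(-9) = 27)
V(W) = -390 (V(W) = (27 + 3)*(-13) = 30*(-13) = -390)
(175891 + V(491))*(392382 + 15624*(-2)) = (175891 - 390)*(392382 + 15624*(-2)) = 175501*(392382 - 31248) = 175501*361134 = 63379378134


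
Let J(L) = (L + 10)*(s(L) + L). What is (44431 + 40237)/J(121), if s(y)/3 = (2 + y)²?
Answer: 21167/1490387 ≈ 0.014202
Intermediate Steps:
s(y) = 3*(2 + y)²
J(L) = (10 + L)*(L + 3*(2 + L)²) (J(L) = (L + 10)*(3*(2 + L)² + L) = (10 + L)*(L + 3*(2 + L)²))
(44431 + 40237)/J(121) = (44431 + 40237)/(120 + 3*121³ + 43*121² + 142*121) = 84668/(120 + 3*1771561 + 43*14641 + 17182) = 84668/(120 + 5314683 + 629563 + 17182) = 84668/5961548 = 84668*(1/5961548) = 21167/1490387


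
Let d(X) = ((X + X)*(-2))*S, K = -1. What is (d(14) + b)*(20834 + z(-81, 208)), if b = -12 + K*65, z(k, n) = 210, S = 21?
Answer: -26368132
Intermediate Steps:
b = -77 (b = -12 - 1*65 = -12 - 65 = -77)
d(X) = -84*X (d(X) = ((X + X)*(-2))*21 = ((2*X)*(-2))*21 = -4*X*21 = -84*X)
(d(14) + b)*(20834 + z(-81, 208)) = (-84*14 - 77)*(20834 + 210) = (-1176 - 77)*21044 = -1253*21044 = -26368132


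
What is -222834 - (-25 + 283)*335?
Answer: -309264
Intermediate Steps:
-222834 - (-25 + 283)*335 = -222834 - 258*335 = -222834 - 1*86430 = -222834 - 86430 = -309264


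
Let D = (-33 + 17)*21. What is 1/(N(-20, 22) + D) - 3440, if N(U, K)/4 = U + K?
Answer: -1128321/328 ≈ -3440.0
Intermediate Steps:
D = -336 (D = -16*21 = -336)
N(U, K) = 4*K + 4*U (N(U, K) = 4*(U + K) = 4*(K + U) = 4*K + 4*U)
1/(N(-20, 22) + D) - 3440 = 1/((4*22 + 4*(-20)) - 336) - 3440 = 1/((88 - 80) - 336) - 3440 = 1/(8 - 336) - 3440 = 1/(-328) - 3440 = -1/328 - 3440 = -1128321/328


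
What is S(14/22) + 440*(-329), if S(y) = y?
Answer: -1592353/11 ≈ -1.4476e+5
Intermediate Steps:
S(14/22) + 440*(-329) = 14/22 + 440*(-329) = 14*(1/22) - 144760 = 7/11 - 144760 = -1592353/11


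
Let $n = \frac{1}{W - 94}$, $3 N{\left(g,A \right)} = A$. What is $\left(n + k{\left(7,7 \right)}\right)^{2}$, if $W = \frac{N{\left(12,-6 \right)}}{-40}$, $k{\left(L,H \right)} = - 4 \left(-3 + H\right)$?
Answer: $\frac{905047056}{3530641} \approx 256.34$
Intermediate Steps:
$N{\left(g,A \right)} = \frac{A}{3}$
$k{\left(L,H \right)} = 12 - 4 H$
$W = \frac{1}{20}$ ($W = \frac{\frac{1}{3} \left(-6\right)}{-40} = \left(-2\right) \left(- \frac{1}{40}\right) = \frac{1}{20} \approx 0.05$)
$n = - \frac{20}{1879}$ ($n = \frac{1}{\frac{1}{20} - 94} = \frac{1}{- \frac{1879}{20}} = - \frac{20}{1879} \approx -0.010644$)
$\left(n + k{\left(7,7 \right)}\right)^{2} = \left(- \frac{20}{1879} + \left(12 - 28\right)\right)^{2} = \left(- \frac{20}{1879} - 16\right)^{2} = \left(- \frac{30084}{1879}\right)^{2} = \frac{905047056}{3530641}$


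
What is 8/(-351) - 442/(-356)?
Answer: 76147/62478 ≈ 1.2188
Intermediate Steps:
8/(-351) - 442/(-356) = 8*(-1/351) - 442*(-1/356) = -8/351 + 221/178 = 76147/62478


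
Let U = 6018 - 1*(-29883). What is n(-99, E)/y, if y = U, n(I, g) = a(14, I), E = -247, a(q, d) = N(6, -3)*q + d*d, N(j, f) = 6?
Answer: 3295/11967 ≈ 0.27534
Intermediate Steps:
a(q, d) = d² + 6*q (a(q, d) = 6*q + d*d = 6*q + d² = d² + 6*q)
n(I, g) = 84 + I² (n(I, g) = I² + 6*14 = I² + 84 = 84 + I²)
U = 35901 (U = 6018 + 29883 = 35901)
y = 35901
n(-99, E)/y = (84 + (-99)²)/35901 = (84 + 9801)*(1/35901) = 9885*(1/35901) = 3295/11967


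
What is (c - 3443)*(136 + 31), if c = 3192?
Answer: -41917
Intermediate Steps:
(c - 3443)*(136 + 31) = (3192 - 3443)*(136 + 31) = -251*167 = -41917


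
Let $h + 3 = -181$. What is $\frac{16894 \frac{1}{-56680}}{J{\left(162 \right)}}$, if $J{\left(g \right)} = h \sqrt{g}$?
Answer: $\frac{8447 \sqrt{2}}{93862080} \approx 0.00012727$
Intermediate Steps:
$h = -184$ ($h = -3 - 181 = -184$)
$J{\left(g \right)} = - 184 \sqrt{g}$
$\frac{16894 \frac{1}{-56680}}{J{\left(162 \right)}} = \frac{16894 \frac{1}{-56680}}{\left(-184\right) \sqrt{162}} = \frac{16894 \left(- \frac{1}{56680}\right)}{\left(-184\right) 9 \sqrt{2}} = - \frac{8447}{28340 \left(- 1656 \sqrt{2}\right)} = - \frac{8447 \left(- \frac{\sqrt{2}}{3312}\right)}{28340} = \frac{8447 \sqrt{2}}{93862080}$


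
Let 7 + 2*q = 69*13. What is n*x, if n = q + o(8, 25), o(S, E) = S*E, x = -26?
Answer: -16770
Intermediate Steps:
o(S, E) = E*S
q = 445 (q = -7/2 + (69*13)/2 = -7/2 + (½)*897 = -7/2 + 897/2 = 445)
n = 645 (n = 445 + 25*8 = 445 + 200 = 645)
n*x = 645*(-26) = -16770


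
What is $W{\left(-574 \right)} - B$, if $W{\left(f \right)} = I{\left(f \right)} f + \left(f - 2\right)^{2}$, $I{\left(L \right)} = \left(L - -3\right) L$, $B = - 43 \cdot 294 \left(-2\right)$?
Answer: $-187824304$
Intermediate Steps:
$B = 25284$ ($B = \left(-43\right) \left(-588\right) = 25284$)
$I{\left(L \right)} = L \left(3 + L\right)$ ($I{\left(L \right)} = \left(L + 3\right) L = \left(3 + L\right) L = L \left(3 + L\right)$)
$W{\left(f \right)} = \left(-2 + f\right)^{2} + f^{2} \left(3 + f\right)$ ($W{\left(f \right)} = f \left(3 + f\right) f + \left(f - 2\right)^{2} = f^{2} \left(3 + f\right) + \left(-2 + f\right)^{2} = \left(-2 + f\right)^{2} + f^{2} \left(3 + f\right)$)
$W{\left(-574 \right)} - B = \left(\left(-2 - 574\right)^{2} + \left(-574\right)^{2} \left(3 - 574\right)\right) - 25284 = \left(\left(-576\right)^{2} + 329476 \left(-571\right)\right) - 25284 = \left(331776 - 188130796\right) - 25284 = -187799020 - 25284 = -187824304$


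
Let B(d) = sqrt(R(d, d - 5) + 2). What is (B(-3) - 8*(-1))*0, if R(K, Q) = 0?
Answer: 0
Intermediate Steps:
B(d) = sqrt(2) (B(d) = sqrt(0 + 2) = sqrt(2))
(B(-3) - 8*(-1))*0 = (sqrt(2) - 8*(-1))*0 = (sqrt(2) + 8)*0 = (8 + sqrt(2))*0 = 0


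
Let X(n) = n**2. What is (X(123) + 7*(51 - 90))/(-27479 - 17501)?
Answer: -3714/11245 ≈ -0.33028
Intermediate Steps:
(X(123) + 7*(51 - 90))/(-27479 - 17501) = (123**2 + 7*(51 - 90))/(-27479 - 17501) = (15129 + 7*(-39))/(-44980) = (15129 - 273)*(-1/44980) = 14856*(-1/44980) = -3714/11245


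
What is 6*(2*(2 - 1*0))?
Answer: 24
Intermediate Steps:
6*(2*(2 - 1*0)) = 6*(2*(2 + 0)) = 6*(2*2) = 6*4 = 24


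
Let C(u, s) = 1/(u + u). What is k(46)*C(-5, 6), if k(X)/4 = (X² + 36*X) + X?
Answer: -7636/5 ≈ -1527.2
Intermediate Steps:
k(X) = 4*X² + 148*X (k(X) = 4*((X² + 36*X) + X) = 4*(X² + 37*X) = 4*X² + 148*X)
C(u, s) = 1/(2*u)
k(46)*C(-5, 6) = (4*46*(37 + 46))*((½)/(-5)) = (4*46*83)*((½)*(-⅕)) = 15272*(-⅒) = -7636/5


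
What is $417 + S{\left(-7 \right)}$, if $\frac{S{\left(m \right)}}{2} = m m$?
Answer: $515$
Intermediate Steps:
$S{\left(m \right)} = 2 m^{2}$ ($S{\left(m \right)} = 2 m m = 2 m^{2}$)
$417 + S{\left(-7 \right)} = 417 + 2 \left(-7\right)^{2} = 417 + 2 \cdot 49 = 417 + 98 = 515$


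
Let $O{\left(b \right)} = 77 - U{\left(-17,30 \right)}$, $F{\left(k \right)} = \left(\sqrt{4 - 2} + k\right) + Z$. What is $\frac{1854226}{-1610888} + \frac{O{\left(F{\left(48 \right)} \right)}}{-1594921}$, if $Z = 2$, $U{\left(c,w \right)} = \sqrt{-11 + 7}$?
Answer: $- \frac{1478734012261}{1284619549924} + \frac{2 i}{1594921} \approx -1.1511 + 1.254 \cdot 10^{-6} i$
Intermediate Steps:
$U{\left(c,w \right)} = 2 i$ ($U{\left(c,w \right)} = \sqrt{-4} = 2 i$)
$F{\left(k \right)} = 2 + k + \sqrt{2}$ ($F{\left(k \right)} = \left(\sqrt{4 - 2} + k\right) + 2 = \left(\sqrt{2} + k\right) + 2 = \left(k + \sqrt{2}\right) + 2 = 2 + k + \sqrt{2}$)
$O{\left(b \right)} = 77 - 2 i$
$\frac{1854226}{-1610888} + \frac{O{\left(F{\left(48 \right)} \right)}}{-1594921} = \frac{1854226}{-1610888} + \frac{77 - 2 i}{-1594921} = 1854226 \left(- \frac{1}{1610888}\right) + \left(77 - 2 i\right) \left(- \frac{1}{1594921}\right) = - \frac{927113}{805444} - \left(\frac{77}{1594921} - \frac{2 i}{1594921}\right) = - \frac{1478734012261}{1284619549924} + \frac{2 i}{1594921}$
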